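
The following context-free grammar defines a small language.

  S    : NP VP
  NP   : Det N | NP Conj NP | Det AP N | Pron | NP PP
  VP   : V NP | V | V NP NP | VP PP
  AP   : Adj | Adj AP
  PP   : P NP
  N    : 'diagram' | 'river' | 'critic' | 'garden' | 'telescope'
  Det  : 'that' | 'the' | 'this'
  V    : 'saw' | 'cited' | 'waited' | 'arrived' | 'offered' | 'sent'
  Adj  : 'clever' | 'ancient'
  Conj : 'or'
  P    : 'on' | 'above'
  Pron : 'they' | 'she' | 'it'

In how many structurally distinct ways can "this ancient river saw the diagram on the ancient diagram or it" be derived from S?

3

Two of the 3 distinct bracketings:
[S [NP [Det this] [AP [Adj ancient]] [N river]] [VP [V saw] [NP [NP [NP [Det the] [N diagram]] [PP [P on] [NP [Det the] [AP [Adj ancient]] [N diagram]]]] [Conj or] [NP [Pron it]]]]]
[S [NP [Det this] [AP [Adj ancient]] [N river]] [VP [V saw] [NP [NP [Det the] [N diagram]] [PP [P on] [NP [NP [Det the] [AP [Adj ancient]] [N diagram]] [Conj or] [NP [Pron it]]]]]]]
The trees differ in how a recursive rule is bracketed over the same span.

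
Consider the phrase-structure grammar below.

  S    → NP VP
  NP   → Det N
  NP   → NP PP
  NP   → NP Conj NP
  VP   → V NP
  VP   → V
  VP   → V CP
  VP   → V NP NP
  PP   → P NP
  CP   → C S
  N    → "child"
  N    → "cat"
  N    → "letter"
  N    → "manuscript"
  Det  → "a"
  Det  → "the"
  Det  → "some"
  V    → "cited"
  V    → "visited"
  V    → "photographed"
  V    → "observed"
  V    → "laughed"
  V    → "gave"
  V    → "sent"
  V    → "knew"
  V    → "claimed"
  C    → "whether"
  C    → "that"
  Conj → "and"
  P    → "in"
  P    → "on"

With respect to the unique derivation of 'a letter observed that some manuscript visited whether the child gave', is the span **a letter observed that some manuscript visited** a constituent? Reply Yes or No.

[S [NP [Det a] [N letter]] [VP [V observed] [CP [C that] [S [NP [Det some] [N manuscript]] [VP [V visited] [CP [C whether] [S [NP [Det the] [N child]] [VP [V gave]]]]]]]]]
The smallest constituent containing 'a letter observed that some manuscript visited' is the S spanning 'a letter observed that some manuscript visited whether the child gave'; no single node in the tree dominates exactly the given words.

No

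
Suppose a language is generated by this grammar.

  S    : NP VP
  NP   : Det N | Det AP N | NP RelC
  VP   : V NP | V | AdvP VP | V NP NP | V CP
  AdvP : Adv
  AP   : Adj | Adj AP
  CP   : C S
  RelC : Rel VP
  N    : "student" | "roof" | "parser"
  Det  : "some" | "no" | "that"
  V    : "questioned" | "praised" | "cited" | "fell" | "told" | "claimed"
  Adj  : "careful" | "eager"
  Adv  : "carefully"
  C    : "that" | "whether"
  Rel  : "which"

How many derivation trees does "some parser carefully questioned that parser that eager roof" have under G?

[S [NP [Det some] [N parser]] [VP [AdvP [Adv carefully]] [VP [V questioned] [NP [Det that] [N parser]] [NP [Det that] [AP [Adj eager]] [N roof]]]]]
No rule offers an alternative attachment or grouping for any span, so this is the only derivation.

1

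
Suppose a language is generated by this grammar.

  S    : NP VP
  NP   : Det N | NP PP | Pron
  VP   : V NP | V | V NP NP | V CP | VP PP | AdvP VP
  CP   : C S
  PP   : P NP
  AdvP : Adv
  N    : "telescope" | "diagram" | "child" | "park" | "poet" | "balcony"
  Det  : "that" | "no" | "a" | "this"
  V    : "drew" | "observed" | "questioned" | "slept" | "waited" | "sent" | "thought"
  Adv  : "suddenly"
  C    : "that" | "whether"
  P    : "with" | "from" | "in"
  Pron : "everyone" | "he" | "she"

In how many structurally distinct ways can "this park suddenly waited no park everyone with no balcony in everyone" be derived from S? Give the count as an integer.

Two of the 9 distinct bracketings:
[S [NP [Det this] [N park]] [VP [VP [AdvP [Adv suddenly]] [VP [V waited] [NP [Det no] [N park]] [NP [Pron everyone]]]] [PP [P with] [NP [NP [Det no] [N balcony]] [PP [P in] [NP [Pron everyone]]]]]]]
[S [NP [Det this] [N park]] [VP [VP [VP [AdvP [Adv suddenly]] [VP [V waited] [NP [Det no] [N park]] [NP [Pron everyone]]]] [PP [P with] [NP [Det no] [N balcony]]]] [PP [P in] [NP [Pron everyone]]]]]
The difference turns on whether NP → NP PP is used at the relevant span, versus an alternative expansion of NP.

9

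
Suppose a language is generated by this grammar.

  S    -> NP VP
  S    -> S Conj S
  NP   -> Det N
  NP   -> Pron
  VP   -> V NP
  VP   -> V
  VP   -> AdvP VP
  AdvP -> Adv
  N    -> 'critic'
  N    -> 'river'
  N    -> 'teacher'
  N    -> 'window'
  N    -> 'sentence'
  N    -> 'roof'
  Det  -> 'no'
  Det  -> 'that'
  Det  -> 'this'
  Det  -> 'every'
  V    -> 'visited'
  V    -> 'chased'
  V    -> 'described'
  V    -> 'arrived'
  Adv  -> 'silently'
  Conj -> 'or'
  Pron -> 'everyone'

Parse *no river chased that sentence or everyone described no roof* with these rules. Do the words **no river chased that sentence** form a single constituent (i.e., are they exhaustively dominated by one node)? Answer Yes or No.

Yes

[S [S [NP [Det no] [N river]] [VP [V chased] [NP [Det that] [N sentence]]]] [Conj or] [S [NP [Pron everyone]] [VP [V described] [NP [Det no] [N roof]]]]]
The words 'no river chased that sentence' are exhaustively dominated by a single S node (built by S → NP VP), so they form a constituent.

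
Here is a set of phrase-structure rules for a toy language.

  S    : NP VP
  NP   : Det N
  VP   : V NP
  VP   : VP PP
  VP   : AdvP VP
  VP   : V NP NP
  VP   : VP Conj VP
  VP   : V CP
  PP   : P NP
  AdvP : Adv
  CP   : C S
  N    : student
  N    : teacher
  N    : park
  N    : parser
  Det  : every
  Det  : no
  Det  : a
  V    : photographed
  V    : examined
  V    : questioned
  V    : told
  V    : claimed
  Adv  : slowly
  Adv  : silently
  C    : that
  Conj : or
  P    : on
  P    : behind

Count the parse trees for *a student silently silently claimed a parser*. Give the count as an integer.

[S [NP [Det a] [N student]] [VP [AdvP [Adv silently]] [VP [AdvP [Adv silently]] [VP [V claimed] [NP [Det a] [N parser]]]]]]
No rule offers an alternative attachment or grouping for any span, so this is the only derivation.

1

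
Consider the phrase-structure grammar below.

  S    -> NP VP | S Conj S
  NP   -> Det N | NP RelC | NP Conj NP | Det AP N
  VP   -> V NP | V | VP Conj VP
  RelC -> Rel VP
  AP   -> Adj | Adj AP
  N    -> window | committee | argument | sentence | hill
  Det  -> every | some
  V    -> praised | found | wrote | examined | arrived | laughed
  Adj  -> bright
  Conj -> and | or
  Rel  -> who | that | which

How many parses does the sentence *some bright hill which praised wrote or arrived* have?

[S [NP [NP [Det some] [AP [Adj bright]] [N hill]] [RelC [Rel which] [VP [V praised]]]] [VP [VP [V wrote]] [Conj or] [VP [V arrived]]]]
No rule offers an alternative attachment or grouping for any span, so this is the only derivation.

1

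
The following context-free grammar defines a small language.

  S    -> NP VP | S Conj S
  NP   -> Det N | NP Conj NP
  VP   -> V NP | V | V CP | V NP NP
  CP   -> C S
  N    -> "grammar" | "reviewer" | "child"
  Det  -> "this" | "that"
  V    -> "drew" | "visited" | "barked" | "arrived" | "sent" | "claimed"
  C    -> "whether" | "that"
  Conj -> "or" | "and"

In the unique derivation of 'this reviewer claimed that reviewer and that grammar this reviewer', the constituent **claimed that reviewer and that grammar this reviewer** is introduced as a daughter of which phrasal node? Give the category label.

S
  NP
    Det: this
    N: reviewer
  VP
    V: claimed
    NP
      NP
        Det: that
        N: reviewer
      Conj: and
      NP
        Det: that
        N: grammar
    NP
      Det: this
      N: reviewer
The span 'claimed that reviewer and that grammar this reviewer' is the VP node built by VP → V NP NP.
Its mother is the S built by S → NP VP.

S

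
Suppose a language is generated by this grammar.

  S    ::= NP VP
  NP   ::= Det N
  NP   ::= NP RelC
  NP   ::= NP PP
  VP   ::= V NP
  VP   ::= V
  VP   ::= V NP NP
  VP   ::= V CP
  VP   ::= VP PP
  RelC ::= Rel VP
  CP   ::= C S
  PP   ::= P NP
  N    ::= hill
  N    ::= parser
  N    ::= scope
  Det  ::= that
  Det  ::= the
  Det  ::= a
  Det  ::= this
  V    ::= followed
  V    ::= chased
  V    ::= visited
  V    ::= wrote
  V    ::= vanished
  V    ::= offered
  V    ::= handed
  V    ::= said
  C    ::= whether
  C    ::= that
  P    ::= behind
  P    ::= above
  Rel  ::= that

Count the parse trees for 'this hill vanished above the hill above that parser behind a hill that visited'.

Two of the 9 distinct bracketings:
[S [NP [Det this] [N hill]] [VP [VP [V vanished]] [PP [P above] [NP [NP [NP [Det the] [N hill]] [PP [P above] [NP [NP [Det that] [N parser]] [PP [P behind] [NP [Det a] [N hill]]]]]] [RelC [Rel that] [VP [V visited]]]]]]]
[S [NP [Det this] [N hill]] [VP [VP [V vanished]] [PP [P above] [NP [NP [NP [NP [Det the] [N hill]] [PP [P above] [NP [Det that] [N parser]]]] [PP [P behind] [NP [Det a] [N hill]]]] [RelC [Rel that] [VP [V visited]]]]]]]
The trees differ in how a recursive rule is bracketed over the same span.

9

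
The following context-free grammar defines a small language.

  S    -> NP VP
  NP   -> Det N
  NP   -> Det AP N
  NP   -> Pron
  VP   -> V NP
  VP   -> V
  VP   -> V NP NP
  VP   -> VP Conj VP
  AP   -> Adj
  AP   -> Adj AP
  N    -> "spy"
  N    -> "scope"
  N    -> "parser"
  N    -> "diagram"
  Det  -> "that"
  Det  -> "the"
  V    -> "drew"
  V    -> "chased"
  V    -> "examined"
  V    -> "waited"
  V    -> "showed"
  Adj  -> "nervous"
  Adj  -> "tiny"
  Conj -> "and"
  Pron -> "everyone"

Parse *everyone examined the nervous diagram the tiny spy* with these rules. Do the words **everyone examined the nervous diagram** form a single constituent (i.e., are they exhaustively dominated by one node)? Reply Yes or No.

[S [NP [Pron everyone]] [VP [V examined] [NP [Det the] [AP [Adj nervous]] [N diagram]] [NP [Det the] [AP [Adj tiny]] [N spy]]]]
The smallest constituent containing 'everyone examined the nervous diagram' is the S spanning 'everyone examined the nervous diagram the tiny spy'; no single node in the tree dominates exactly the given words.

No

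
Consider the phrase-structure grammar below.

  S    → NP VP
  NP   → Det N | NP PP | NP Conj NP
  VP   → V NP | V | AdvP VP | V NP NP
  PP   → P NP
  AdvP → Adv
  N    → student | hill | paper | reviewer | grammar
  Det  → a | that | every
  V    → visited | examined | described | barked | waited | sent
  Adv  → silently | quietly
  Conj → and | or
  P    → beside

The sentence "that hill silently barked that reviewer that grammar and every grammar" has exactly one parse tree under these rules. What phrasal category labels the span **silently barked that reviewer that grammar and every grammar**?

VP

S
  NP
    Det: that
    N: hill
  VP
    AdvP
      Adv: silently
    VP
      V: barked
      NP
        Det: that
        N: reviewer
      NP
        NP
          Det: that
          N: grammar
        Conj: and
        NP
          Det: every
          N: grammar
The span 'silently barked that reviewer that grammar and every grammar' is the VP node built by VP → AdvP VP.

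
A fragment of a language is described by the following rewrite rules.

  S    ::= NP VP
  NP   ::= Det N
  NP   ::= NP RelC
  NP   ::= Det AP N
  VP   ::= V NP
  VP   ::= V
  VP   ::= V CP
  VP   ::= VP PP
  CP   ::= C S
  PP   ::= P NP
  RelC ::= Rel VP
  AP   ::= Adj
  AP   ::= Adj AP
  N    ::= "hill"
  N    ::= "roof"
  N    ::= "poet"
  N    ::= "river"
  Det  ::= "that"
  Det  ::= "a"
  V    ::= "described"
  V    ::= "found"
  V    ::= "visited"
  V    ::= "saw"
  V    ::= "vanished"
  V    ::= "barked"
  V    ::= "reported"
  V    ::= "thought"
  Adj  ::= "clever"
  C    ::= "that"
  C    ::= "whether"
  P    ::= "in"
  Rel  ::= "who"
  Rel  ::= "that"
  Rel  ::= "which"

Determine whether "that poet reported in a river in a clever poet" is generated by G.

S
  NP
    Det: that
    N: poet
  VP
    VP
      VP
        V: reported
      PP
        P: in
        NP
          Det: a
          N: river
    PP
      P: in
      NP
        Det: a
        AP
          Adj: clever
        N: poet
The bracketing above is licensed at every node by one of the given productions, with S at the root.

Grammatical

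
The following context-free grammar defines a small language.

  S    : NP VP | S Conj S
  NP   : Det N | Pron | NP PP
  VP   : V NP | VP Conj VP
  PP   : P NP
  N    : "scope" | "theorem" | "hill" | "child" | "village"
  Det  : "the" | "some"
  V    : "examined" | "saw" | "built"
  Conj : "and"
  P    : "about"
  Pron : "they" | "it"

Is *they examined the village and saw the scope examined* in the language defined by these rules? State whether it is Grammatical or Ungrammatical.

Ungrammatical

For S → NP VP, the only prefix that parses as NP is 'they', but the remainder 'examined the village and saw the scope examined' is not a VP under these rules. The alternative S rule S → S Conj S likewise has no satisfying split.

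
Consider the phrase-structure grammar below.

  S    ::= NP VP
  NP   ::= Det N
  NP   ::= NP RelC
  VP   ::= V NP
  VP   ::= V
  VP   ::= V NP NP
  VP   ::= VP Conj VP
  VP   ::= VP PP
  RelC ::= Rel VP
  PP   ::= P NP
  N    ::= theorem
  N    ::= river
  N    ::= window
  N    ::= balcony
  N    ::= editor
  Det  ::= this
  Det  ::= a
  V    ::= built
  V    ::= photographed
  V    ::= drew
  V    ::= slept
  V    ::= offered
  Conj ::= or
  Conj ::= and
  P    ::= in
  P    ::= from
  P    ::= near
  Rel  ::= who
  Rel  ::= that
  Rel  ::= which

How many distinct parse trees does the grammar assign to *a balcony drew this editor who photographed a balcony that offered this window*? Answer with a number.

Two of the 6 distinct bracketings:
[S [NP [Det a] [N balcony]] [VP [V drew] [NP [NP [Det this] [N editor]] [RelC [Rel who] [VP [V photographed] [NP [NP [Det a] [N balcony]] [RelC [Rel that] [VP [V offered] [NP [Det this] [N window]]]]]]]]]]
[S [NP [Det a] [N balcony]] [VP [V drew] [NP [NP [Det this] [N editor]] [RelC [Rel who] [VP [V photographed] [NP [NP [Det a] [N balcony]] [RelC [Rel that] [VP [V offered]]]] [NP [Det this] [N window]]]]]]]
The difference turns on whether VP → V is used at the relevant span, versus an alternative expansion of VP.

6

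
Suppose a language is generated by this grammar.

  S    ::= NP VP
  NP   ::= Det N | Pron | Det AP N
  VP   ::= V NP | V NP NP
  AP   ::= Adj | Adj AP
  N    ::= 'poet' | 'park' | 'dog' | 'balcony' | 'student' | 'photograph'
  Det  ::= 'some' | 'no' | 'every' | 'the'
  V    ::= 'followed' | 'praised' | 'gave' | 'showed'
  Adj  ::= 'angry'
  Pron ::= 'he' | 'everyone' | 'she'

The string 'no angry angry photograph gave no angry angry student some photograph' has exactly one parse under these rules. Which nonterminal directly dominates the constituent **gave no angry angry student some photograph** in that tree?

S

S
  NP
    Det: no
    AP
      Adj: angry
      AP
        Adj: angry
    N: photograph
  VP
    V: gave
    NP
      Det: no
      AP
        Adj: angry
        AP
          Adj: angry
      N: student
    NP
      Det: some
      N: photograph
The span 'gave no angry angry student some photograph' is the VP node built by VP → V NP NP.
Its mother is the S built by S → NP VP.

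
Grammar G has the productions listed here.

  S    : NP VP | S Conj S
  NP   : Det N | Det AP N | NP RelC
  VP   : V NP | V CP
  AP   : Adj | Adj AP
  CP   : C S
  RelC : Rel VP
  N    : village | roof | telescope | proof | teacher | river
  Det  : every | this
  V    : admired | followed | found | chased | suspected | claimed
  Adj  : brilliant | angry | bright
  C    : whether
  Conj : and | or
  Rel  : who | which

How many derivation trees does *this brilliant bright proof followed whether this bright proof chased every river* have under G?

[S [NP [Det this] [AP [Adj brilliant] [AP [Adj bright]]] [N proof]] [VP [V followed] [CP [C whether] [S [NP [Det this] [AP [Adj bright]] [N proof]] [VP [V chased] [NP [Det every] [N river]]]]]]]
No rule offers an alternative attachment or grouping for any span, so this is the only derivation.

1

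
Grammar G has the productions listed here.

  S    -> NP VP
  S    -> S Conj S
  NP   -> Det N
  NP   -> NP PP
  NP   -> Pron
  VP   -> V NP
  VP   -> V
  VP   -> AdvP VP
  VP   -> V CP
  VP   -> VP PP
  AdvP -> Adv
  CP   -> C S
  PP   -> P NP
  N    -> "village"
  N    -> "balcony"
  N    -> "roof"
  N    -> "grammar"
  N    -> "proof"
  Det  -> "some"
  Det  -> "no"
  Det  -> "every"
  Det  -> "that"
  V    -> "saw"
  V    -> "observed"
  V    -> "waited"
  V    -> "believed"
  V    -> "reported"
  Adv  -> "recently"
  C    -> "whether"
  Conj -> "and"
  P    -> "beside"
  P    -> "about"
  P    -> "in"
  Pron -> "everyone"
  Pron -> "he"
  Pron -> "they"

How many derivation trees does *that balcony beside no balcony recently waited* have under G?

1

[S [NP [NP [Det that] [N balcony]] [PP [P beside] [NP [Det no] [N balcony]]]] [VP [AdvP [Adv recently]] [VP [V waited]]]]
No rule offers an alternative attachment or grouping for any span, so this is the only derivation.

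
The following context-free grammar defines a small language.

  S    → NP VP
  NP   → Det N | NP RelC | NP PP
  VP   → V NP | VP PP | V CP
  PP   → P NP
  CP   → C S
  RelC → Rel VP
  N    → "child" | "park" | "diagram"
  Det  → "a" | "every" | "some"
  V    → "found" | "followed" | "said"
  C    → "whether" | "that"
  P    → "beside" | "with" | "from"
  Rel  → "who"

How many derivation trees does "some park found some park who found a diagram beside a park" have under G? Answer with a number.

4

Two of the 4 distinct bracketings:
[S [NP [Det some] [N park]] [VP [V found] [NP [NP [Det some] [N park]] [RelC [Rel who] [VP [V found] [NP [NP [Det a] [N diagram]] [PP [P beside] [NP [Det a] [N park]]]]]]]]]
[S [NP [Det some] [N park]] [VP [V found] [NP [NP [Det some] [N park]] [RelC [Rel who] [VP [VP [V found] [NP [Det a] [N diagram]]] [PP [P beside] [NP [Det a] [N park]]]]]]]]
The difference turns on whether NP → NP PP is used at the relevant span, versus an alternative expansion of NP.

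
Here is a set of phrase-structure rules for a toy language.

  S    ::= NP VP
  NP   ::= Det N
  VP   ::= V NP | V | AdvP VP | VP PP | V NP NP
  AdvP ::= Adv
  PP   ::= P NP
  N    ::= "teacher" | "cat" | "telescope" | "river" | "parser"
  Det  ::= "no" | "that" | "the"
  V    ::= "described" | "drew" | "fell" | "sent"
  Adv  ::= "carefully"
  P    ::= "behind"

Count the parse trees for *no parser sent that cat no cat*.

1

[S [NP [Det no] [N parser]] [VP [V sent] [NP [Det that] [N cat]] [NP [Det no] [N cat]]]]
No rule offers an alternative attachment or grouping for any span, so this is the only derivation.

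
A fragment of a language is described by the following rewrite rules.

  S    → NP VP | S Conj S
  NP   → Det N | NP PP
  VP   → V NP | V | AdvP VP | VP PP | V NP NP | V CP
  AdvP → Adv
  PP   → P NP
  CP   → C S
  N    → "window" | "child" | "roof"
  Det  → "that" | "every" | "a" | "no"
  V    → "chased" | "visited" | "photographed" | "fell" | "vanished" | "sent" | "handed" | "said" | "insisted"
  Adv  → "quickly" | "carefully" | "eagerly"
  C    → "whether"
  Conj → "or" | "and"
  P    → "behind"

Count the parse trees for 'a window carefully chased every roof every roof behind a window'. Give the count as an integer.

Two of the 3 distinct bracketings:
[S [NP [Det a] [N window]] [VP [AdvP [Adv carefully]] [VP [VP [V chased] [NP [Det every] [N roof]] [NP [Det every] [N roof]]] [PP [P behind] [NP [Det a] [N window]]]]]]
[S [NP [Det a] [N window]] [VP [AdvP [Adv carefully]] [VP [V chased] [NP [Det every] [N roof]] [NP [NP [Det every] [N roof]] [PP [P behind] [NP [Det a] [N window]]]]]]]
The difference turns on whether NP → NP PP is used at the relevant span, versus an alternative expansion of NP.

3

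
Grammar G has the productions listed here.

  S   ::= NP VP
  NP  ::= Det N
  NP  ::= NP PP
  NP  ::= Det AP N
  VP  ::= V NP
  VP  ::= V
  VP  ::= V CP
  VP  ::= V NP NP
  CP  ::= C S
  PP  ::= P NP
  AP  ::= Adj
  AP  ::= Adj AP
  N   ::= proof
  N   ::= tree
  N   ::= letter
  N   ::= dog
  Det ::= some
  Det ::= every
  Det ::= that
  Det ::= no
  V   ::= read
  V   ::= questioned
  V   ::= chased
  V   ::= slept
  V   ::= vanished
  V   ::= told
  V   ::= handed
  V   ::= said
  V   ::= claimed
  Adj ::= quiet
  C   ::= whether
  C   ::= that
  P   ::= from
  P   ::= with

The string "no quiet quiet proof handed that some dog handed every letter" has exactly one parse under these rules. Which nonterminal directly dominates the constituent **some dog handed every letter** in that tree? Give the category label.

CP

[S [NP [Det no] [AP [Adj quiet] [AP [Adj quiet]]] [N proof]] [VP [V handed] [CP [C that] [S [NP [Det some] [N dog]] [VP [V handed] [NP [Det every] [N letter]]]]]]]
The span 'some dog handed every letter' is the S node built by S → NP VP.
Its mother is the CP built by CP → C S.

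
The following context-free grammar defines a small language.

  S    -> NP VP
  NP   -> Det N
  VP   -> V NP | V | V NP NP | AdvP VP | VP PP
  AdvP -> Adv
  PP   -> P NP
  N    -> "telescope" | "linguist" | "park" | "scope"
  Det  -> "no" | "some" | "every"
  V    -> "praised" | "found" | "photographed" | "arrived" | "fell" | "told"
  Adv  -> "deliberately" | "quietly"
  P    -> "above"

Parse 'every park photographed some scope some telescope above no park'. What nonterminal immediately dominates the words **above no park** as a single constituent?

[S [NP [Det every] [N park]] [VP [VP [V photographed] [NP [Det some] [N scope]] [NP [Det some] [N telescope]]] [PP [P above] [NP [Det no] [N park]]]]]
The span 'above no park' is the PP node built by PP → P NP.

PP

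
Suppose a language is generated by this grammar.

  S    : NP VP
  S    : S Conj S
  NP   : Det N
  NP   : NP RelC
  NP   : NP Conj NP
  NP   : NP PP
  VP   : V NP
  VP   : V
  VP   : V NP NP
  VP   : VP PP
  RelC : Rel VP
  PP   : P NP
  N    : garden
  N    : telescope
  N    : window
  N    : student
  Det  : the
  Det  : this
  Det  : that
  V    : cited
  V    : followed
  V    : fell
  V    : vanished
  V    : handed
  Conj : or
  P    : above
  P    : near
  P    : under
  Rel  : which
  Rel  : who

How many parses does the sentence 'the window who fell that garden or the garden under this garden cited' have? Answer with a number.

6

Two of the 6 distinct bracketings:
[S [NP [NP [Det the] [N window]] [RelC [Rel who] [VP [V fell] [NP [NP [Det that] [N garden]] [Conj or] [NP [NP [Det the] [N garden]] [PP [P under] [NP [Det this] [N garden]]]]]]]] [VP [V cited]]]
[S [NP [NP [Det the] [N window]] [RelC [Rel who] [VP [V fell] [NP [NP [NP [Det that] [N garden]] [Conj or] [NP [Det the] [N garden]]] [PP [P under] [NP [Det this] [N garden]]]]]]] [VP [V cited]]]
The trees differ in how a recursive rule is bracketed over the same span.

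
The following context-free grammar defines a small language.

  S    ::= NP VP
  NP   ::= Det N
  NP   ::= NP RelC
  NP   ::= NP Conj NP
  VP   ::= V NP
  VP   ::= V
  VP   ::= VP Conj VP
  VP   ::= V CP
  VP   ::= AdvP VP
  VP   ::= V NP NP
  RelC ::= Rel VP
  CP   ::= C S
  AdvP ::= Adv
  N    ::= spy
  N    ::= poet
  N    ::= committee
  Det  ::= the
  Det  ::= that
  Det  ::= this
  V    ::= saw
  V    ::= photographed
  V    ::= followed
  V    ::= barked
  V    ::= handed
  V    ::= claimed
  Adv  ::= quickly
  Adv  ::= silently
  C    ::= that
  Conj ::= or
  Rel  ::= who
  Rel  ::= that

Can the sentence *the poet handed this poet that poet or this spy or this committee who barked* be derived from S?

Grammatical

[S [NP [Det the] [N poet]] [VP [V handed] [NP [Det this] [N poet]] [NP [NP [NP [Det that] [N poet]] [Conj or] [NP [NP [Det this] [N spy]] [Conj or] [NP [Det this] [N committee]]]] [RelC [Rel who] [VP [V barked]]]]]]
Every word is introduced by a lexical rule and the phrasal rules combine the resulting categories into a single S.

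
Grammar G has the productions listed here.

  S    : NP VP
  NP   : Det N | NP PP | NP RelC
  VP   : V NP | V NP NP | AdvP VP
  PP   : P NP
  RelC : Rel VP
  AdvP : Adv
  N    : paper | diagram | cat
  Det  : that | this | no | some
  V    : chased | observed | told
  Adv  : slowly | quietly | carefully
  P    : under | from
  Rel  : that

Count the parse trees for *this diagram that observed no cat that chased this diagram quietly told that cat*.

2

The two bracketings:
[S [NP [NP [Det this] [N diagram]] [RelC [Rel that] [VP [V observed] [NP [NP [Det no] [N cat]] [RelC [Rel that] [VP [V chased] [NP [Det this] [N diagram]]]]]]]] [VP [AdvP [Adv quietly]] [VP [V told] [NP [Det that] [N cat]]]]]
[S [NP [NP [NP [Det this] [N diagram]] [RelC [Rel that] [VP [V observed] [NP [Det no] [N cat]]]]] [RelC [Rel that] [VP [V chased] [NP [Det this] [N diagram]]]]] [VP [AdvP [Adv quietly]] [VP [V told] [NP [Det that] [N cat]]]]]
The trees differ in how a recursive rule is bracketed over the same span.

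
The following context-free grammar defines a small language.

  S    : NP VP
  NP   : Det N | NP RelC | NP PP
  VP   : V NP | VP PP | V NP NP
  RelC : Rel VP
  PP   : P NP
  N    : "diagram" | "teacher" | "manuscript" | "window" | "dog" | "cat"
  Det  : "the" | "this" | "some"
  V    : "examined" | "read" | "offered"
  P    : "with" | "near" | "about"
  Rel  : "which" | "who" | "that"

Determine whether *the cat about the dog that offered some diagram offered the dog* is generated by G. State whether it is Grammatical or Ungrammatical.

S
  NP
    NP
      NP
        Det: the
        N: cat
      PP
        P: about
        NP
          Det: the
          N: dog
    RelC
      Rel: that
      VP
        V: offered
        NP
          Det: some
          N: diagram
  VP
    V: offered
    NP
      Det: the
      N: dog
The bracketing above is licensed at every node by one of the given productions, with S at the root.

Grammatical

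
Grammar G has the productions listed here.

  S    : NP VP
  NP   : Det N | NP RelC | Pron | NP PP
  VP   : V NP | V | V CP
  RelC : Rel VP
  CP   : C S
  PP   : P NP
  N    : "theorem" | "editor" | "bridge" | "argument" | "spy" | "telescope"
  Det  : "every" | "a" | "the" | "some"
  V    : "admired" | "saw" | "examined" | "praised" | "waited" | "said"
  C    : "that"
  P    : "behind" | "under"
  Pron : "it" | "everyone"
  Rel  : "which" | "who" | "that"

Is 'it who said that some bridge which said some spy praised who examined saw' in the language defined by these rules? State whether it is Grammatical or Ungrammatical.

S
  NP
    NP
      NP
        Pron: it
      RelC
        Rel: who
        VP
          V: said
          CP
            C: that
            S
              NP
                NP
                  Det: some
                  N: bridge
                RelC
                  Rel: which
                  VP
                    V: said
                    NP
                      Det: some
                      N: spy
              VP
                V: praised
    RelC
      Rel: who
      VP
        V: examined
  VP
    V: saw
The bracketing above is licensed at every node by one of the given productions, with S at the root.

Grammatical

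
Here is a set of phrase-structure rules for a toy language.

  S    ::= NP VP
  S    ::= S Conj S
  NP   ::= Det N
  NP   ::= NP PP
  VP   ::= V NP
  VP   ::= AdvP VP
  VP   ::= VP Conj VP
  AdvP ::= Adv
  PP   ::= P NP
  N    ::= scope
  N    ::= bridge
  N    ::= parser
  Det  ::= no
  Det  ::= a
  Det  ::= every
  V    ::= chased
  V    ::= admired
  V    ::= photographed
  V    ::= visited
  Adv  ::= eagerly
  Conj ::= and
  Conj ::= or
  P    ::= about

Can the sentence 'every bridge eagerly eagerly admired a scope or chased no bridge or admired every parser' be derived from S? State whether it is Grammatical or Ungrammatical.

Grammatical

[S [NP [Det every] [N bridge]] [VP [AdvP [Adv eagerly]] [VP [AdvP [Adv eagerly]] [VP [VP [V admired] [NP [Det a] [N scope]]] [Conj or] [VP [VP [V chased] [NP [Det no] [N bridge]]] [Conj or] [VP [V admired] [NP [Det every] [N parser]]]]]]]]
The bracketing above is licensed at every node by one of the given productions, with S at the root.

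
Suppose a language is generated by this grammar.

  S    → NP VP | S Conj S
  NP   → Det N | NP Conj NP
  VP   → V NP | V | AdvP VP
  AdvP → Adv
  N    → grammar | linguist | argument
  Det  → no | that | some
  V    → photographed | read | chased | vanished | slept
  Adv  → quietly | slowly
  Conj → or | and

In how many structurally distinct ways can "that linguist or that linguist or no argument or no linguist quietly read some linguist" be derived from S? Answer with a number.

Two of the 5 distinct bracketings:
[S [NP [NP [Det that] [N linguist]] [Conj or] [NP [NP [Det that] [N linguist]] [Conj or] [NP [NP [Det no] [N argument]] [Conj or] [NP [Det no] [N linguist]]]]] [VP [AdvP [Adv quietly]] [VP [V read] [NP [Det some] [N linguist]]]]]
[S [NP [NP [Det that] [N linguist]] [Conj or] [NP [NP [NP [Det that] [N linguist]] [Conj or] [NP [Det no] [N argument]]] [Conj or] [NP [Det no] [N linguist]]]] [VP [AdvP [Adv quietly]] [VP [V read] [NP [Det some] [N linguist]]]]]
The trees differ in how a recursive rule is bracketed over the same span.

5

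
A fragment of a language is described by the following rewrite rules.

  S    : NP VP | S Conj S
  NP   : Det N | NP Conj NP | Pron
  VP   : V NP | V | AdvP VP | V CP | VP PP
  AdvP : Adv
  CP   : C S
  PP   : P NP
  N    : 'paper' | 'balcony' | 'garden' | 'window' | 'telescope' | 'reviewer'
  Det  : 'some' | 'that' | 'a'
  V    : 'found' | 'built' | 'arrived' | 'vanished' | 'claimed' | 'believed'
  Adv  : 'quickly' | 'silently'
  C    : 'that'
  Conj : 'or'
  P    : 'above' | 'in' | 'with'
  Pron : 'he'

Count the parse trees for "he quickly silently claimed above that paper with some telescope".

Two of the 6 distinct bracketings:
[S [NP [Pron he]] [VP [AdvP [Adv quickly]] [VP [AdvP [Adv silently]] [VP [VP [VP [V claimed]] [PP [P above] [NP [Det that] [N paper]]]] [PP [P with] [NP [Det some] [N telescope]]]]]]]
[S [NP [Pron he]] [VP [AdvP [Adv quickly]] [VP [VP [AdvP [Adv silently]] [VP [VP [V claimed]] [PP [P above] [NP [Det that] [N paper]]]]] [PP [P with] [NP [Det some] [N telescope]]]]]]
The trees differ in how a recursive rule is bracketed over the same span.

6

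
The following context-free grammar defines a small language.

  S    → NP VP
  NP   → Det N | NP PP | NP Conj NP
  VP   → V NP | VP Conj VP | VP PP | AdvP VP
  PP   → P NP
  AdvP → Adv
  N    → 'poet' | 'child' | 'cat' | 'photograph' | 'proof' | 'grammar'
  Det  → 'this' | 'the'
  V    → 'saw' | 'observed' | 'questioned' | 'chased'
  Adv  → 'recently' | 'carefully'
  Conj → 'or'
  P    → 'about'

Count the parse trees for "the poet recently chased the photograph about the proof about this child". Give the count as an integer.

Two of the 9 distinct bracketings:
[S [NP [Det the] [N poet]] [VP [VP [AdvP [Adv recently]] [VP [V chased] [NP [Det the] [N photograph]]]] [PP [P about] [NP [NP [Det the] [N proof]] [PP [P about] [NP [Det this] [N child]]]]]]]
[S [NP [Det the] [N poet]] [VP [VP [VP [AdvP [Adv recently]] [VP [V chased] [NP [Det the] [N photograph]]]] [PP [P about] [NP [Det the] [N proof]]]] [PP [P about] [NP [Det this] [N child]]]]]
The difference turns on whether NP → NP PP is used at the relevant span, versus an alternative expansion of NP.

9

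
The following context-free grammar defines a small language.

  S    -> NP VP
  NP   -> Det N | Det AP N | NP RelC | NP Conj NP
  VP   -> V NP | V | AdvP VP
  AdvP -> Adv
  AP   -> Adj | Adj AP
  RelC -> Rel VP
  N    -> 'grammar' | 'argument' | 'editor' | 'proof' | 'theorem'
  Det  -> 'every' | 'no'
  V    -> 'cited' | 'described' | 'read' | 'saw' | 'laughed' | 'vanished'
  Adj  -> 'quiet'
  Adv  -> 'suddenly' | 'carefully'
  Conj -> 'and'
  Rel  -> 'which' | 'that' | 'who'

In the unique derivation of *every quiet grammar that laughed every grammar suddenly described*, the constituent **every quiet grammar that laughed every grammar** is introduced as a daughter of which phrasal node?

S

[S [NP [NP [Det every] [AP [Adj quiet]] [N grammar]] [RelC [Rel that] [VP [V laughed] [NP [Det every] [N grammar]]]]] [VP [AdvP [Adv suddenly]] [VP [V described]]]]
The span 'every quiet grammar that laughed every grammar' is the NP node built by NP → NP RelC.
Its mother is the S built by S → NP VP.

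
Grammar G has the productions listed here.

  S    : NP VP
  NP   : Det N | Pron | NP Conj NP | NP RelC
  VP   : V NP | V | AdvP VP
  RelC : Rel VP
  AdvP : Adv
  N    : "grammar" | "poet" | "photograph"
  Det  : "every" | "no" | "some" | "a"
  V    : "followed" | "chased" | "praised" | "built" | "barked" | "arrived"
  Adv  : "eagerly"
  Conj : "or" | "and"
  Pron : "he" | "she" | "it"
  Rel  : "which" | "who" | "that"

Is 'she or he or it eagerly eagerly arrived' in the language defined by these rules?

Grammatical

[S [NP [NP [Pron she]] [Conj or] [NP [NP [Pron he]] [Conj or] [NP [Pron it]]]] [VP [AdvP [Adv eagerly]] [VP [AdvP [Adv eagerly]] [VP [V arrived]]]]]
The bracketing above is licensed at every node by one of the given productions, with S at the root.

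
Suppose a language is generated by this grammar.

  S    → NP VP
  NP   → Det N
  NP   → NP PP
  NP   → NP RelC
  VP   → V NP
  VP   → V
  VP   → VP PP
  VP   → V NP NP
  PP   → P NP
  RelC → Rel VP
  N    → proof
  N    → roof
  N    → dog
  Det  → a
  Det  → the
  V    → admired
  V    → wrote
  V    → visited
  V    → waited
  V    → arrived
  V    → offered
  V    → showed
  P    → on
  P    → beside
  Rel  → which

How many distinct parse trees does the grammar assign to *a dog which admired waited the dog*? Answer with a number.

1

[S [NP [NP [Det a] [N dog]] [RelC [Rel which] [VP [V admired]]]] [VP [V waited] [NP [Det the] [N dog]]]]
No rule offers an alternative attachment or grouping for any span, so this is the only derivation.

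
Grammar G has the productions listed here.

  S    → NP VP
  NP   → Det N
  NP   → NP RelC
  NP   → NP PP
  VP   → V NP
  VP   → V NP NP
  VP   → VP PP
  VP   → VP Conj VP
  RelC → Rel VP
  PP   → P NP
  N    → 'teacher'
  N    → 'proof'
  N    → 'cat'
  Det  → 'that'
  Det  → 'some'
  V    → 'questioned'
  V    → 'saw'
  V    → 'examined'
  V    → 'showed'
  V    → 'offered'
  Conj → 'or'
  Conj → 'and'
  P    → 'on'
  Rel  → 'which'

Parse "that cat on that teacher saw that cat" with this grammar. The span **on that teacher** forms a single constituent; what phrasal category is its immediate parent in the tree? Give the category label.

NP

S
  NP
    NP
      Det: that
      N: cat
    PP
      P: on
      NP
        Det: that
        N: teacher
  VP
    V: saw
    NP
      Det: that
      N: cat
The span 'on that teacher' is the PP node built by PP → P NP.
Its mother is the NP built by NP → NP PP.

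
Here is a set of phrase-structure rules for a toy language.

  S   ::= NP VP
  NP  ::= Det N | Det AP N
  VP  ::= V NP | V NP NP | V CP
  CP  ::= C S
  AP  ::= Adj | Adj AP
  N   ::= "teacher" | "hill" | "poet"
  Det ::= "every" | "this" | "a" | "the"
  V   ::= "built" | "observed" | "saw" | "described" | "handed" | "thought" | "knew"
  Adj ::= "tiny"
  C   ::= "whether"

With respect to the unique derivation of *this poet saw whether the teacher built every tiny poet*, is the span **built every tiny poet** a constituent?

Yes

[S [NP [Det this] [N poet]] [VP [V saw] [CP [C whether] [S [NP [Det the] [N teacher]] [VP [V built] [NP [Det every] [AP [Adj tiny]] [N poet]]]]]]]
The words 'built every tiny poet' are exhaustively dominated by a single VP node (built by VP → V NP), so they form a constituent.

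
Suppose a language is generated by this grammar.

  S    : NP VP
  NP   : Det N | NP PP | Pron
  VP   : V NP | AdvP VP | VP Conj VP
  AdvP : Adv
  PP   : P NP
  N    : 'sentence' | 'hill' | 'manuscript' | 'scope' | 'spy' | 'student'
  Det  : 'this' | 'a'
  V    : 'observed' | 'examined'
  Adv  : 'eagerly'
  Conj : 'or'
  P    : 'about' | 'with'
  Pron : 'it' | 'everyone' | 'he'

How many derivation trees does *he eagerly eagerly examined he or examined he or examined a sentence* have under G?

9

Two of the 9 distinct bracketings:
[S [NP [Pron he]] [VP [AdvP [Adv eagerly]] [VP [AdvP [Adv eagerly]] [VP [VP [V examined] [NP [Pron he]]] [Conj or] [VP [VP [V examined] [NP [Pron he]]] [Conj or] [VP [V examined] [NP [Det a] [N sentence]]]]]]]]
[S [NP [Pron he]] [VP [AdvP [Adv eagerly]] [VP [AdvP [Adv eagerly]] [VP [VP [VP [V examined] [NP [Pron he]]] [Conj or] [VP [V examined] [NP [Pron he]]]] [Conj or] [VP [V examined] [NP [Det a] [N sentence]]]]]]]
The trees differ in how a recursive rule is bracketed over the same span.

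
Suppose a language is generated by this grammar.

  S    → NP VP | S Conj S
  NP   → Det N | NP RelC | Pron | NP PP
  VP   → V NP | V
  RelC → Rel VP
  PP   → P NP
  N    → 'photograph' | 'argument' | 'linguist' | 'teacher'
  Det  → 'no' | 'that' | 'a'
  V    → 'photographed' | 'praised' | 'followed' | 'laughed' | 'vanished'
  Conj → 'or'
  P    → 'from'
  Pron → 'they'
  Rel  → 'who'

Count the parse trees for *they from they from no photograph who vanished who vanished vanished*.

Two of the 9 distinct bracketings:
[S [NP [NP [NP [NP [Pron they]] [PP [P from] [NP [NP [Pron they]] [PP [P from] [NP [Det no] [N photograph]]]]]] [RelC [Rel who] [VP [V vanished]]]] [RelC [Rel who] [VP [V vanished]]]] [VP [V vanished]]]
[S [NP [NP [NP [NP [NP [Pron they]] [PP [P from] [NP [Pron they]]]] [PP [P from] [NP [Det no] [N photograph]]]] [RelC [Rel who] [VP [V vanished]]]] [RelC [Rel who] [VP [V vanished]]]] [VP [V vanished]]]
The trees differ in how a recursive rule is bracketed over the same span.

9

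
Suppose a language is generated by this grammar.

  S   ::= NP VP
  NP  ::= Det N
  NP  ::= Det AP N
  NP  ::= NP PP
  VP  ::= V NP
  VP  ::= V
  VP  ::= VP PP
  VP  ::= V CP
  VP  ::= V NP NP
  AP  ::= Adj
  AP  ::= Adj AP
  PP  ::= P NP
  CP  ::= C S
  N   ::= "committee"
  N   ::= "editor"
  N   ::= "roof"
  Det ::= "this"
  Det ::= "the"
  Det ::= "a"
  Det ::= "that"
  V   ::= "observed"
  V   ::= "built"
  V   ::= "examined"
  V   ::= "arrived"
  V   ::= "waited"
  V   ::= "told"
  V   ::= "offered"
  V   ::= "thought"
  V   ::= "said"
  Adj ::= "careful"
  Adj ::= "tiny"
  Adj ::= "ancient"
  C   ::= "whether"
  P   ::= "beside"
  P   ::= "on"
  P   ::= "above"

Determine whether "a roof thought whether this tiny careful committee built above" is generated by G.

Ungrammatical

For S → NP VP, the only prefix that parses as NP is 'a roof', but the remainder 'thought whether this tiny careful committee built above' is not a VP under these rules.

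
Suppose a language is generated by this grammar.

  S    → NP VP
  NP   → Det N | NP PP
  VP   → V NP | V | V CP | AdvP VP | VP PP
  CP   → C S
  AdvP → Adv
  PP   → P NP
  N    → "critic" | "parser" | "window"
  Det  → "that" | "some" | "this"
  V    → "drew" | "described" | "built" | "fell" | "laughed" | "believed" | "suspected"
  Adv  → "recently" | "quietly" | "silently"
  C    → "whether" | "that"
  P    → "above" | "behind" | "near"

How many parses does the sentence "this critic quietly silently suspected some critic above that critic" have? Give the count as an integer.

4

Two of the 4 distinct bracketings:
[S [NP [Det this] [N critic]] [VP [AdvP [Adv quietly]] [VP [AdvP [Adv silently]] [VP [V suspected] [NP [NP [Det some] [N critic]] [PP [P above] [NP [Det that] [N critic]]]]]]]]
[S [NP [Det this] [N critic]] [VP [AdvP [Adv quietly]] [VP [AdvP [Adv silently]] [VP [VP [V suspected] [NP [Det some] [N critic]]] [PP [P above] [NP [Det that] [N critic]]]]]]]
The difference turns on whether NP → NP PP is used at the relevant span, versus an alternative expansion of NP.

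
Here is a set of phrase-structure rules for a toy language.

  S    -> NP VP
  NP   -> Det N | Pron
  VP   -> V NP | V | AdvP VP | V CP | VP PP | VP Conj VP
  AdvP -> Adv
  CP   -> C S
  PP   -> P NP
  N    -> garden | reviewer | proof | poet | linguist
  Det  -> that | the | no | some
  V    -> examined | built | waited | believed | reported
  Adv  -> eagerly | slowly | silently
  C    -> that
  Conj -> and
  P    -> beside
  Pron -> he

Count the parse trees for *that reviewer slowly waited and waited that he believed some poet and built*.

Two of the 7 distinct bracketings:
[S [NP [Det that] [N reviewer]] [VP [AdvP [Adv slowly]] [VP [VP [V waited]] [Conj and] [VP [V waited] [CP [C that] [S [NP [Pron he]] [VP [VP [V believed] [NP [Det some] [N poet]]] [Conj and] [VP [V built]]]]]]]]]
[S [NP [Det that] [N reviewer]] [VP [AdvP [Adv slowly]] [VP [VP [V waited]] [Conj and] [VP [VP [V waited] [CP [C that] [S [NP [Pron he]] [VP [V believed] [NP [Det some] [N poet]]]]]] [Conj and] [VP [V built]]]]]]
The trees differ in how a recursive rule is bracketed over the same span.

7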